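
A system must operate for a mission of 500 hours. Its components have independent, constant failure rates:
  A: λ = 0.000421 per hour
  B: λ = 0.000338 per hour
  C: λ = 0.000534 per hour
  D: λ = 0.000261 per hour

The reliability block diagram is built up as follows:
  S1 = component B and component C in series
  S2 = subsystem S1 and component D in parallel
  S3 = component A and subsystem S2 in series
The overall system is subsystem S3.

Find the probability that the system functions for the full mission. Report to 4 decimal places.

0.7752

R(A) = exp(−0.000421 × 500) = 0.810179
R(B) = exp(−0.000338 × 500) = 0.844509
R(C) = exp(−0.000534 × 500) = 0.765673
R(D) = exp(−0.000261 × 500) = 0.877656
Series (B and C): 0.844509 × 0.765673 = 0.646618
Parallel ([0.646618] and D): 1 − (1 − 0.646618)(1 − 0.877656) = 0.956766
Series (A and [0.956766]): 0.810179 × 0.956766 = 0.7752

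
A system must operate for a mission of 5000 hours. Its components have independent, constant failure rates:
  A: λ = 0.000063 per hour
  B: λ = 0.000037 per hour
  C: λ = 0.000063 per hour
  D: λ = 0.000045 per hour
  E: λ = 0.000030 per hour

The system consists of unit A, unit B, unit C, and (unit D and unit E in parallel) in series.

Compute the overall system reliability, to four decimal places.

R(A) = exp(−0.000063 × 5000) = 0.729789
R(B) = exp(−0.000037 × 5000) = 0.831104
R(C) = exp(−0.000063 × 5000) = 0.729789
R(D) = exp(−0.000045 × 5000) = 0.798516
R(E) = exp(−0.000030 × 5000) = 0.860708
Parallel (D and E): 1 − (1 − 0.798516)(1 − 0.860708) = 0.971935
Series (A, B, C, and [0.971935]): 0.729789 × 0.831104 × 0.729789 × 0.971935 = 0.4302

0.4302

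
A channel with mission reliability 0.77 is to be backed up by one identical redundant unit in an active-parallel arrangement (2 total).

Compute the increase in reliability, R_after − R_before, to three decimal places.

0.177

R_before = 0.77
R_after = 1 − (1 − 0.77)^2 = 0.947
ΔR = 0.947 − 0.77 = 0.177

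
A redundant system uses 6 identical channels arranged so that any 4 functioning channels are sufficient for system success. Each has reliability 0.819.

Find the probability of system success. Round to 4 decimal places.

0.9231

R = Σ_{i=4}^{6} C(6,i) p^i (1−p)^{6−i} with p = 0.819
C(6,4)·0.819^4·0.181^2 = 0.221098
C(6,5)·0.819^5·0.181^1 = 0.400174
C(6,6)·0.819^6·0.181^0 = 0.301789
Sum = 0.9231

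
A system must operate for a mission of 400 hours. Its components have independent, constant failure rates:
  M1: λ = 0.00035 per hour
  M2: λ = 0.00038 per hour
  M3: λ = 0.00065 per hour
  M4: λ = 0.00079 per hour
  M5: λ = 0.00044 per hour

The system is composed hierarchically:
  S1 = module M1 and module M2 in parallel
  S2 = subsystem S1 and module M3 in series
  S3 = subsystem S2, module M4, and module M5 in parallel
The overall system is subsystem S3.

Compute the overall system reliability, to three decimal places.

0.989

R(M1) = exp(−0.00035 × 400) = 0.86936
R(M2) = exp(−0.00038 × 400) = 0.85899
R(M3) = exp(−0.00065 × 400) = 0.77105
R(M4) = exp(−0.00079 × 400) = 0.72906
R(M5) = exp(−0.00044 × 400) = 0.83862
Parallel (M1 and M2): 1 − (1 − 0.86936)(1 − 0.85899) = 0.98158
Series ([0.98158] and M3): 0.98158 × 0.77105 = 0.75685
Parallel ([0.75685], M4, and M5): 1 − (1 − 0.75685)(1 − 0.72906)(1 − 0.83862) = 0.989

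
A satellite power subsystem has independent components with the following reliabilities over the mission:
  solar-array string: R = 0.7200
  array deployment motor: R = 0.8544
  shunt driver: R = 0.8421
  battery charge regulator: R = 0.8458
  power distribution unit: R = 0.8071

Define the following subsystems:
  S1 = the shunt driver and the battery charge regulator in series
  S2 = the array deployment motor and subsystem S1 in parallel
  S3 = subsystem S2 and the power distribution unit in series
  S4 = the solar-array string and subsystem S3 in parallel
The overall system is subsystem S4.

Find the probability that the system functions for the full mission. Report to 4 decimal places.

0.9365

Series (shunt driver and battery charge regulator): 0.842100 × 0.845800 = 0.712248
Parallel (array deployment motor and [0.712248]): 1 − (1 − 0.854400)(1 − 0.712248) = 0.958103
Series ([0.958103] and power distribution unit): 0.958103 × 0.807100 = 0.773285
Parallel (solar-array string and [0.773285]): 1 − (1 − 0.720000)(1 − 0.773285) = 0.9365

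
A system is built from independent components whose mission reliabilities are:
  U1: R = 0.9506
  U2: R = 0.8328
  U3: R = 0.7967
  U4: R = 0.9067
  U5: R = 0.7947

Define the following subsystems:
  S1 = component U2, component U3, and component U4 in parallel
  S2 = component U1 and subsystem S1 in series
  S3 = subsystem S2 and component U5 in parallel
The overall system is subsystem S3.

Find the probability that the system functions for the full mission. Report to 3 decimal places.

Parallel (U2, U3, and U4): 1 − (1 − 0.83280)(1 − 0.79670)(1 − 0.90670) = 0.99683
Series (U1 and [0.99683]): 0.95060 × 0.99683 = 0.94759
Parallel ([0.94759] and U5): 1 − (1 − 0.94759)(1 − 0.79470) = 0.989

0.989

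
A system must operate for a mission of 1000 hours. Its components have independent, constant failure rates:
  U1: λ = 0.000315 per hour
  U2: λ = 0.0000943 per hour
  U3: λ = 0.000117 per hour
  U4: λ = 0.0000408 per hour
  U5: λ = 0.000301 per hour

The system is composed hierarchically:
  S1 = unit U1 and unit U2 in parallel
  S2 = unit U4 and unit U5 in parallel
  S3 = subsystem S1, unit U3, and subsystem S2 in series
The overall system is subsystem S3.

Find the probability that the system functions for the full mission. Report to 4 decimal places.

R(U1) = exp(−0.000315 × 1000) = 0.729789
R(U2) = exp(−0.0000943 × 1000) = 0.910010
R(U3) = exp(−0.000117 × 1000) = 0.889585
R(U4) = exp(−0.0000408 × 1000) = 0.960021
R(U5) = exp(−0.000301 × 1000) = 0.740078
Parallel (U1 and U2): 1 − (1 − 0.729789)(1 − 0.910010) = 0.975684
Parallel (U4 and U5): 1 − (1 − 0.960021)(1 − 0.740078) = 0.989609
Series ([0.975684], U3, and [0.989609]): 0.975684 × 0.889585 × 0.989609 = 0.8589

0.8589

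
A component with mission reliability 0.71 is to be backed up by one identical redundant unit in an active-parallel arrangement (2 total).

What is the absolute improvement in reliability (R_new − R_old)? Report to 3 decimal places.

0.206

R_before = 0.71
R_after = 1 − (1 − 0.71)^2 = 0.916
ΔR = 0.916 − 0.71 = 0.206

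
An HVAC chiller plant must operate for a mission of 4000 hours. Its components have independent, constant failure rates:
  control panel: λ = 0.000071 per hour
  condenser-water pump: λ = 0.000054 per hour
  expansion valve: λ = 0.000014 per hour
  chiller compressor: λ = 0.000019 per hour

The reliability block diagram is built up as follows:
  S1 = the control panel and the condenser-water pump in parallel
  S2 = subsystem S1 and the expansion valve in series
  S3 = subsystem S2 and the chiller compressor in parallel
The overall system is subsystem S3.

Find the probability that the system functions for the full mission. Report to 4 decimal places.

0.9927

R(control panel) = exp(−0.000071 × 4000) = 0.752767
R(condenser-water pump) = exp(−0.000054 × 4000) = 0.805735
R(expansion valve) = exp(−0.000014 × 4000) = 0.945539
R(chiller compressor) = exp(−0.000019 × 4000) = 0.926816
Parallel (control panel and condenser-water pump): 1 − (1 − 0.752767)(1 − 0.805735) = 0.951971
Series ([0.951971] and expansion valve): 0.951971 × 0.945539 = 0.900126
Parallel ([0.900126] and chiller compressor): 1 − (1 − 0.900126)(1 − 0.926816) = 0.9927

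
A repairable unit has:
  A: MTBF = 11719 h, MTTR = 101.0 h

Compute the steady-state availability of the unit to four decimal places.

A(A) = MTBF/(MTBF+MTTR) = 11719/(11719+101.0) = 0.9915

0.9915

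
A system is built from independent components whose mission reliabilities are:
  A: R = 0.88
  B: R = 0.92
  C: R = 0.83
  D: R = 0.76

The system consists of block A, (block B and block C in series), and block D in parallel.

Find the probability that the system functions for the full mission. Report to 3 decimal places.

0.993

Series (B and C): 0.92000 × 0.83000 = 0.76360
Parallel (A, [0.76360], and D): 1 − (1 − 0.88000)(1 − 0.76360)(1 − 0.76000) = 0.993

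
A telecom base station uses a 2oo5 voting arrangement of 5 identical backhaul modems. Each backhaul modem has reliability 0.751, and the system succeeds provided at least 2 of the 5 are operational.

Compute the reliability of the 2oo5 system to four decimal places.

0.9846

R = Σ_{i=2}^{5} C(5,i) p^i (1−p)^{5−i} with p = 0.751
C(5,2)·0.751^2·0.249^3 = 0.087072
C(5,3)·0.751^3·0.249^2 = 0.262614
C(5,4)·0.751^4·0.249^1 = 0.396031
C(5,5)·0.751^5·0.249^0 = 0.238891
Sum = 0.9846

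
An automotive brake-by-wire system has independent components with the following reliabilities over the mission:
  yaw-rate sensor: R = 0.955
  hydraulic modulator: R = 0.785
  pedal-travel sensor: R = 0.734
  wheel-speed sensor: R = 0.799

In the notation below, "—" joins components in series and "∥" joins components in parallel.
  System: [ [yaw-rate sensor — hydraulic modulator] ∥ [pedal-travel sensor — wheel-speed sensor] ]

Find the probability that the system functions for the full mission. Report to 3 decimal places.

0.896

Series (yaw-rate sensor and hydraulic modulator): 0.95500 × 0.78500 = 0.74968
Series (pedal-travel sensor and wheel-speed sensor): 0.73400 × 0.79900 = 0.58647
Parallel ([0.74968] and [0.58647]): 1 − (1 − 0.74968)(1 − 0.58647) = 0.896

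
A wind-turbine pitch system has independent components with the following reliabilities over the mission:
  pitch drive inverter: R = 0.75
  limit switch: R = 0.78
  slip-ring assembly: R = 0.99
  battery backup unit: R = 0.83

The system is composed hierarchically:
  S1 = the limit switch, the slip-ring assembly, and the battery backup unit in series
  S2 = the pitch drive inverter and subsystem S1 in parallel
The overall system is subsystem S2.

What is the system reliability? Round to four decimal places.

Series (limit switch, slip-ring assembly, and battery backup unit): 0.780000 × 0.990000 × 0.830000 = 0.640926
Parallel (pitch drive inverter and [0.640926]): 1 − (1 − 0.750000)(1 − 0.640926) = 0.9102

0.9102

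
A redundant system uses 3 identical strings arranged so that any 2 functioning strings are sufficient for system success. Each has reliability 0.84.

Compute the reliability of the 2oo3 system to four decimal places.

0.9314

R = Σ_{i=2}^{3} C(3,i) p^i (1−p)^{3−i} with p = 0.84
C(3,2)·0.84^2·0.16^1 = 0.338688
C(3,3)·0.84^3·0.16^0 = 0.592704
Sum = 0.9314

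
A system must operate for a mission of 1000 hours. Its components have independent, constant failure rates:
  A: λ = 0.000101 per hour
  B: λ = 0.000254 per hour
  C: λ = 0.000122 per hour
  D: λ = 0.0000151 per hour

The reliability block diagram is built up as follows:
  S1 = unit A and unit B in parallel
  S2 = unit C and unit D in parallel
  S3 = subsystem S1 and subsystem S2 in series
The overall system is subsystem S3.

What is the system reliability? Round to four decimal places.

R(A) = exp(−0.000101 × 1000) = 0.903933
R(B) = exp(−0.000254 × 1000) = 0.775692
R(C) = exp(−0.000122 × 1000) = 0.885148
R(D) = exp(−0.0000151 × 1000) = 0.985013
Parallel (A and B): 1 − (1 − 0.903933)(1 − 0.775692) = 0.978451
Parallel (C and D): 1 − (1 − 0.885148)(1 − 0.985013) = 0.998279
Series ([0.978451] and [0.998279]): 0.978451 × 0.998279 = 0.9768

0.9768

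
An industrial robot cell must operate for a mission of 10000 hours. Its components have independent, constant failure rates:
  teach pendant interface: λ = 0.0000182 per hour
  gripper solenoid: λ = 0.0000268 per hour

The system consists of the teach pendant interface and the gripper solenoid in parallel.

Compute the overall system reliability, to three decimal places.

0.961

R(teach pendant interface) = exp(−0.0000182 × 10000) = 0.83360
R(gripper solenoid) = exp(−0.0000268 × 10000) = 0.76491
Parallel (teach pendant interface and gripper solenoid): 1 − (1 − 0.83360)(1 − 0.76491) = 0.961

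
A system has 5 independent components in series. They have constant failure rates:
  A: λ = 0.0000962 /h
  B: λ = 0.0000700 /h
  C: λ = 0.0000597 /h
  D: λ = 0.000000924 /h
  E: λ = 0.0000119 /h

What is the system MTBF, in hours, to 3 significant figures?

4190

Series of exponential components: λ_sys = Σ λ_i
λ_sys = 0.0000962 + 0.0000700 + 0.0000597 + 0.000000924 + 0.0000119 = 2.3872e-04 /h
MTBF = 1 / λ_sys = 4190 h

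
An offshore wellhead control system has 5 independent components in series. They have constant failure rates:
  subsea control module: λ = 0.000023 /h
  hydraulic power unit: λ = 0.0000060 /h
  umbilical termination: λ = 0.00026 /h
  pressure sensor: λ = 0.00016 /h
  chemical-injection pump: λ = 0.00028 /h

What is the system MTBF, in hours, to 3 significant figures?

1370

Series of exponential components: λ_sys = Σ λ_i
λ_sys = 0.000023 + 0.0000060 + 0.00026 + 0.00016 + 0.00028 = 7.2900e-04 /h
MTBF = 1 / λ_sys = 1370 h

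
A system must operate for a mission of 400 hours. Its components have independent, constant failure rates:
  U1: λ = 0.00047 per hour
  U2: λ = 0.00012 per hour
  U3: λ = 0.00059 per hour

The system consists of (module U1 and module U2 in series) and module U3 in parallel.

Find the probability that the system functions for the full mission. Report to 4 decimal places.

0.9558

R(U1) = exp(−0.00047 × 400) = 0.828615
R(U2) = exp(−0.00012 × 400) = 0.953134
R(U3) = exp(−0.00059 × 400) = 0.789781
Series (U1 and U2): 0.828615 × 0.953134 = 0.789781
Parallel ([0.789781] and U3): 1 − (1 − 0.789781)(1 − 0.789781) = 0.9558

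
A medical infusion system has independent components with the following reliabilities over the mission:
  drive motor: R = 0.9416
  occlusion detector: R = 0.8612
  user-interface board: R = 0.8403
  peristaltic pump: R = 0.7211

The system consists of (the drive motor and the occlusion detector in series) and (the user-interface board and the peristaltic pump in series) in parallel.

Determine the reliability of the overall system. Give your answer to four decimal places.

Series (drive motor and occlusion detector): 0.941600 × 0.861200 = 0.810906
Series (user-interface board and peristaltic pump): 0.840300 × 0.721100 = 0.605940
Parallel ([0.810906] and [0.605940]): 1 − (1 − 0.810906)(1 − 0.605940) = 0.9255

0.9255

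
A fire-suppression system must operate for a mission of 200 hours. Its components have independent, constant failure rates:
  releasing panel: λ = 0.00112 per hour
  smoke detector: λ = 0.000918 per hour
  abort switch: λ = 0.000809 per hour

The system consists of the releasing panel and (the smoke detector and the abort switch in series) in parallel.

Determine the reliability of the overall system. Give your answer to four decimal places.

0.9414

R(releasing panel) = exp(−0.00112 × 200) = 0.799315
R(smoke detector) = exp(−0.000918 × 200) = 0.832269
R(abort switch) = exp(−0.000809 × 200) = 0.850611
Series (smoke detector and abort switch): 0.832269 × 0.850611 = 0.707937
Parallel (releasing panel and [0.707937]): 1 − (1 − 0.799315)(1 − 0.707937) = 0.9414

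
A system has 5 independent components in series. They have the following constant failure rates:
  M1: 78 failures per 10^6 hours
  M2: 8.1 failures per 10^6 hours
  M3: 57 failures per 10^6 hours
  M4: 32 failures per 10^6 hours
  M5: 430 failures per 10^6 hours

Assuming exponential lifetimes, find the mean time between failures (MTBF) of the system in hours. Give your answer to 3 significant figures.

1650

Series of exponential components: λ_sys = Σ λ_i
λ_sys = 0.000078 + 0.0000081 + 0.000057 + 0.000032 + 0.00043 = 6.0510e-04 /h
MTBF = 1 / λ_sys = 1650 h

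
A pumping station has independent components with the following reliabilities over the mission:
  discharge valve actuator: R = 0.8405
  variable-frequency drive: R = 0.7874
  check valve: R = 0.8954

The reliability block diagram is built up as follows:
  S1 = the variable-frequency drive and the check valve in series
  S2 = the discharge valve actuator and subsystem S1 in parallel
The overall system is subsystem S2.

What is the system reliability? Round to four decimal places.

0.9530

Series (variable-frequency drive and check valve): 0.787400 × 0.895400 = 0.705038
Parallel (discharge valve actuator and [0.705038]): 1 − (1 − 0.840500)(1 − 0.705038) = 0.9530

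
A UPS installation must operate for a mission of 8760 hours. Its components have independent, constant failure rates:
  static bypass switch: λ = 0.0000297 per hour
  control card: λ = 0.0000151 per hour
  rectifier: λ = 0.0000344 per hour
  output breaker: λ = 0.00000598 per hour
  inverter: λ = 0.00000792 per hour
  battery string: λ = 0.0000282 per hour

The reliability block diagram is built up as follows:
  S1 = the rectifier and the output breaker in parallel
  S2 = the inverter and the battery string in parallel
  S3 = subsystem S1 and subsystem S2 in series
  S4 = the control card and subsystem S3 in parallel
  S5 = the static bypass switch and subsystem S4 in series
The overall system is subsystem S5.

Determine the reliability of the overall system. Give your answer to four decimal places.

R(static bypass switch) = exp(−0.0000297 × 8760) = 0.770919
R(control card) = exp(−0.0000151 × 8760) = 0.876099
R(rectifier) = exp(−0.0000344 × 8760) = 0.739823
R(output breaker) = exp(−0.00000598 × 8760) = 0.948964
R(inverter) = exp(−0.00000792 × 8760) = 0.932973
R(battery string) = exp(−0.0000282 × 8760) = 0.781116
Parallel (rectifier and output breaker): 1 − (1 − 0.739823)(1 − 0.948964) = 0.986722
Parallel (inverter and battery string): 1 − (1 − 0.932973)(1 − 0.781116) = 0.985329
Series ([0.986722] and [0.985329]): 0.986722 × 0.985329 = 0.972246
Parallel (control card and [0.972246]): 1 − (1 − 0.876099)(1 − 0.972246) = 0.996561
Series (static bypass switch and [0.996561]): 0.770919 × 0.996561 = 0.7683

0.7683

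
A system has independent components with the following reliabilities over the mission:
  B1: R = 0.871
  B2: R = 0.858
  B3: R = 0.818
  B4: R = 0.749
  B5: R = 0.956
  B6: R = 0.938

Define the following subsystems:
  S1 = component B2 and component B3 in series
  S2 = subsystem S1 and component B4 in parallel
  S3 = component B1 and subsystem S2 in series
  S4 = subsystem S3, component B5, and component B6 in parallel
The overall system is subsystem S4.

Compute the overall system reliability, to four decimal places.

0.9995

Series (B2 and B3): 0.858000 × 0.818000 = 0.701844
Parallel ([0.701844] and B4): 1 − (1 − 0.701844)(1 − 0.749000) = 0.925163
Series (B1 and [0.925163]): 0.871000 × 0.925163 = 0.805817
Parallel ([0.805817], B5, and B6): 1 − (1 − 0.805817)(1 − 0.956000)(1 − 0.938000) = 0.9995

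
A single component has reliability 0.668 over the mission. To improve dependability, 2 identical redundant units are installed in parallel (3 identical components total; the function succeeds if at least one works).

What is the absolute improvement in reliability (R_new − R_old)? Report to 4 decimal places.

R_before = 0.668
R_after = 1 − (1 − 0.668)^3 = 0.9634
ΔR = 0.9634 − 0.668 = 0.2954

0.2954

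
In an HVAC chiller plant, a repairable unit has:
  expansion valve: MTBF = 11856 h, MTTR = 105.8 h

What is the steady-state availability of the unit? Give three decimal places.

0.991

A(expansion valve) = MTBF/(MTBF+MTTR) = 11856/(11856+105.8) = 0.991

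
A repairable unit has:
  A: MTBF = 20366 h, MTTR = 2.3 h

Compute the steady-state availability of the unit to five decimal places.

A(A) = MTBF/(MTBF+MTTR) = 20366/(20366+2.3) = 0.99989

0.99989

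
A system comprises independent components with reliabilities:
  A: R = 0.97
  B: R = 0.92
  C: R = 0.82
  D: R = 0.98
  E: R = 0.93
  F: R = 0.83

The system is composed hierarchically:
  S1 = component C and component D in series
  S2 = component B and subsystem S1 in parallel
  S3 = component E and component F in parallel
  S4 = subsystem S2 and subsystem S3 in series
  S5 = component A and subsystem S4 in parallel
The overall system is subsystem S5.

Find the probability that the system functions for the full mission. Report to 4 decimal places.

0.9992

Series (C and D): 0.820000 × 0.980000 = 0.803600
Parallel (B and [0.803600]): 1 − (1 − 0.920000)(1 − 0.803600) = 0.984288
Parallel (E and F): 1 − (1 − 0.930000)(1 − 0.830000) = 0.988100
Series ([0.984288] and [0.988100]): 0.984288 × 0.988100 = 0.972575
Parallel (A and [0.972575]): 1 − (1 − 0.970000)(1 − 0.972575) = 0.9992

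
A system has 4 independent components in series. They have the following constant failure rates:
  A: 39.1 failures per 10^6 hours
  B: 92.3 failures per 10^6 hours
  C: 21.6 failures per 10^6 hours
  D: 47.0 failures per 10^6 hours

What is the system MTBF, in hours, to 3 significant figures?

5000

Series of exponential components: λ_sys = Σ λ_i
λ_sys = 0.0000391 + 0.0000923 + 0.0000216 + 0.0000470 = 2.0000e-04 /h
MTBF = 1 / λ_sys = 5000 h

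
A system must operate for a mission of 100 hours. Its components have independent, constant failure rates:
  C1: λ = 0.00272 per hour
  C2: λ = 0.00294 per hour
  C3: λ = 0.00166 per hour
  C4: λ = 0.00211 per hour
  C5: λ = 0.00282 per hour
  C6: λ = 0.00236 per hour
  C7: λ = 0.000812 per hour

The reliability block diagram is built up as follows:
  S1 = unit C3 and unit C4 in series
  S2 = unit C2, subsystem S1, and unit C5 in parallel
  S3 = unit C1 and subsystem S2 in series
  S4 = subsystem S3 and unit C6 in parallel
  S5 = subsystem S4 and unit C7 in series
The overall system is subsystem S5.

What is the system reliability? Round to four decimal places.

0.8729

R(C1) = exp(−0.00272 × 100) = 0.761854
R(C2) = exp(−0.00294 × 100) = 0.745276
R(C3) = exp(−0.00166 × 100) = 0.847046
R(C4) = exp(−0.00211 × 100) = 0.809774
R(C5) = exp(−0.00282 × 100) = 0.754274
R(C6) = exp(−0.00236 × 100) = 0.789781
R(C7) = exp(−0.000812 × 100) = 0.922009
Series (C3 and C4): 0.847046 × 0.809774 = 0.685916
Parallel (C2, [0.685916], and C5): 1 − (1 − 0.745276)(1 − 0.685916)(1 − 0.754274) = 0.980341
Series (C1 and [0.980341]): 0.761854 × 0.980341 = 0.746877
Parallel ([0.746877] and C6): 1 − (1 − 0.746877)(1 − 0.789781) = 0.946789
Series ([0.946789] and C7): 0.946789 × 0.922009 = 0.8729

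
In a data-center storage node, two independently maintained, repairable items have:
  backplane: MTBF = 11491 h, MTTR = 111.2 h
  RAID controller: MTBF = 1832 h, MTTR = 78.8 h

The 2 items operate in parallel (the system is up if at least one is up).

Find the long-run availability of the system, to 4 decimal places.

0.9996

A(backplane) = MTBF/(MTBF+MTTR) = 11491/(11491+111.2) = 0.990416
A(RAID controller) = MTBF/(MTBF+MTTR) = 1832/(1832+78.8) = 0.958761
Parallel availability: 1 − (1 − 0.990416)(1 − 0.958761) = 0.9996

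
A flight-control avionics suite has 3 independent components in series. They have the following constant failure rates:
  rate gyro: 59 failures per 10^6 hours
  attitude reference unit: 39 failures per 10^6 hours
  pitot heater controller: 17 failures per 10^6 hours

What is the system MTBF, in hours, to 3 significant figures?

8700

Series of exponential components: λ_sys = Σ λ_i
λ_sys = 0.000059 + 0.000039 + 0.000017 = 1.1500e-04 /h
MTBF = 1 / λ_sys = 8700 h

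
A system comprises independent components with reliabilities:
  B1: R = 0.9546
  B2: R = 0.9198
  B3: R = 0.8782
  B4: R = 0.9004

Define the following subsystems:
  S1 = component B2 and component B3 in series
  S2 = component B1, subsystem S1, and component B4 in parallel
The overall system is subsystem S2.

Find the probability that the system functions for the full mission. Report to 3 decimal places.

0.999

Series (B2 and B3): 0.91980 × 0.87820 = 0.80777
Parallel (B1, [0.80777], and B4): 1 − (1 − 0.95460)(1 − 0.80777)(1 − 0.90040) = 0.999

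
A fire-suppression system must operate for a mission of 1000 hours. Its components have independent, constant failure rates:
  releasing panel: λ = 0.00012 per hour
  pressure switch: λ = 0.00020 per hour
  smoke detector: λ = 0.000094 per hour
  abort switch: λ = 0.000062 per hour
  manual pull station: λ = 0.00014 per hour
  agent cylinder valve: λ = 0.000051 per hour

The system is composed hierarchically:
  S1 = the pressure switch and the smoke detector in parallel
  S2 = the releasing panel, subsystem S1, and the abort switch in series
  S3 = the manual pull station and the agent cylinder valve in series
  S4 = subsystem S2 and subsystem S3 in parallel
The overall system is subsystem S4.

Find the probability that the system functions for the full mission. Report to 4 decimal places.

R(releasing panel) = exp(−0.00012 × 1000) = 0.886920
R(pressure switch) = exp(−0.00020 × 1000) = 0.818731
R(smoke detector) = exp(−0.000094 × 1000) = 0.910283
R(abort switch) = exp(−0.000062 × 1000) = 0.939883
R(manual pull station) = exp(−0.00014 × 1000) = 0.869358
R(agent cylinder valve) = exp(−0.000051 × 1000) = 0.950279
Parallel (pressure switch and smoke detector): 1 − (1 − 0.818731)(1 − 0.910283) = 0.983737
Series (releasing panel, [0.983737], and abort switch): 0.886920 × 0.983737 × 0.939883 = 0.820044
Series (manual pull station and agent cylinder valve): 0.869358 × 0.950279 = 0.826133
Parallel ([0.820044] and [0.826133]): 1 − (1 − 0.820044)(1 − 0.826133) = 0.9687

0.9687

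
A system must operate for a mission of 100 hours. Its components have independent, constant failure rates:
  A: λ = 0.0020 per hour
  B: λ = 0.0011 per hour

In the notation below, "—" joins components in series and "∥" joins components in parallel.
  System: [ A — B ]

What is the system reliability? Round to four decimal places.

R(A) = exp(−0.0020 × 100) = 0.818731
R(B) = exp(−0.0011 × 100) = 0.895834
Series (A and B): 0.818731 × 0.895834 = 0.7334

0.7334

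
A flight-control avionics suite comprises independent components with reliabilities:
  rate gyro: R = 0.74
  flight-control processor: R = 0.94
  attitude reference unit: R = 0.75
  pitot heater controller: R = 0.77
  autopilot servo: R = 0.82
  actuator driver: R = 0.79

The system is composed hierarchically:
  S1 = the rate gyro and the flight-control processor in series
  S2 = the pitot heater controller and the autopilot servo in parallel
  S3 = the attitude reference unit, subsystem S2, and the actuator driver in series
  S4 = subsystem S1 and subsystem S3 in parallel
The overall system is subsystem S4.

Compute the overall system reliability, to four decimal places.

Series (rate gyro and flight-control processor): 0.740000 × 0.940000 = 0.695600
Parallel (pitot heater controller and autopilot servo): 1 − (1 − 0.770000)(1 − 0.820000) = 0.958600
Series (attitude reference unit, [0.958600], and actuator driver): 0.750000 × 0.958600 × 0.790000 = 0.567971
Parallel ([0.695600] and [0.567971]): 1 − (1 − 0.695600)(1 − 0.567971) = 0.8685

0.8685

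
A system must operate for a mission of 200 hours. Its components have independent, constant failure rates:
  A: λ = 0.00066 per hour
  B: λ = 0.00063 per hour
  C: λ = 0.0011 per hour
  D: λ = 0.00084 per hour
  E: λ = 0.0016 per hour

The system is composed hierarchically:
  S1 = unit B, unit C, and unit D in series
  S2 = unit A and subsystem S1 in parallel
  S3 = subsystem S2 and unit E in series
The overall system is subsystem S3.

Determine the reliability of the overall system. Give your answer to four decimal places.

R(A) = exp(−0.00066 × 200) = 0.876341
R(B) = exp(−0.00063 × 200) = 0.881615
R(C) = exp(−0.0011 × 200) = 0.802519
R(D) = exp(−0.00084 × 200) = 0.845354
R(E) = exp(−0.0016 × 200) = 0.726149
Series (B, C, and D): 0.881615 × 0.802519 × 0.845354 = 0.598099
Parallel (A and [0.598099]): 1 − (1 − 0.876341)(1 − 0.598099) = 0.950301
Series ([0.950301] and E): 0.950301 × 0.726149 = 0.6901

0.6901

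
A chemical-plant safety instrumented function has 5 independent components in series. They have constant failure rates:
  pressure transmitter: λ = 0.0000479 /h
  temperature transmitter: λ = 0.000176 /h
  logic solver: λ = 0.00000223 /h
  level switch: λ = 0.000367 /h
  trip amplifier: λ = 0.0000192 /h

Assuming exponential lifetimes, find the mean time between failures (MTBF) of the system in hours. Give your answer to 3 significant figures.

1630

Series of exponential components: λ_sys = Σ λ_i
λ_sys = 0.0000479 + 0.000176 + 0.00000223 + 0.000367 + 0.0000192 = 6.1233e-04 /h
MTBF = 1 / λ_sys = 1630 h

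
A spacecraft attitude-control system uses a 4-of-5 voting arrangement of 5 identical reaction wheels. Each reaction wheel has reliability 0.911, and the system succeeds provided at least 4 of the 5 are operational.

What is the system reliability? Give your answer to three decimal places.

R = Σ_{i=4}^{5} C(5,i) p^i (1−p)^{5−i} with p = 0.911
C(5,4)·0.911^4·0.089^1 = 0.30650
C(5,5)·0.911^5·0.089^0 = 0.62747
Sum = 0.934

0.934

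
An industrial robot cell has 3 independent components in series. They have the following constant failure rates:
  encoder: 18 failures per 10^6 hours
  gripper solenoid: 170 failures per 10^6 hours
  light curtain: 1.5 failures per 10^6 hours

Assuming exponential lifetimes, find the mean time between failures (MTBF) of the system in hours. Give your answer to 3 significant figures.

Series of exponential components: λ_sys = Σ λ_i
λ_sys = 0.000018 + 0.00017 + 0.0000015 = 1.8950e-04 /h
MTBF = 1 / λ_sys = 5280 h

5280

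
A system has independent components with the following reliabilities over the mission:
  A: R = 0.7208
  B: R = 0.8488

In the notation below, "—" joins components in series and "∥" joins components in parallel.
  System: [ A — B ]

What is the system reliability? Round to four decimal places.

Series (A and B): 0.720800 × 0.848800 = 0.6118

0.6118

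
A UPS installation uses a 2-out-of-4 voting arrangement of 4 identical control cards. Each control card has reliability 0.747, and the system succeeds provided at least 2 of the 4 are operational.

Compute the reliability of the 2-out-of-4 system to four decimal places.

R = Σ_{i=2}^{4} C(4,i) p^i (1−p)^{4−i} with p = 0.747
C(4,2)·0.747^2·0.253^2 = 0.214306
C(4,3)·0.747^3·0.253^1 = 0.421835
C(4,4)·0.747^4·0.253^0 = 0.311374
Sum = 0.9475

0.9475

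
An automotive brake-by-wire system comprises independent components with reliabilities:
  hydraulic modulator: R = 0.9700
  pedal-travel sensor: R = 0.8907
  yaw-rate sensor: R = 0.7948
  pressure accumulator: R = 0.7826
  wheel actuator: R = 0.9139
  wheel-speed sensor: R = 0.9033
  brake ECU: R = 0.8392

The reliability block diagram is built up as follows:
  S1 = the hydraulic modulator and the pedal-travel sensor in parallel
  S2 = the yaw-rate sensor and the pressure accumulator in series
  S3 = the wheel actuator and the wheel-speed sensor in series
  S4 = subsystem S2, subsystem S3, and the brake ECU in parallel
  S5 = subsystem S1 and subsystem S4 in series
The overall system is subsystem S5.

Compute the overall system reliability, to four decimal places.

Parallel (hydraulic modulator and pedal-travel sensor): 1 − (1 − 0.970000)(1 − 0.890700) = 0.996721
Series (yaw-rate sensor and pressure accumulator): 0.794800 × 0.782600 = 0.622010
Series (wheel actuator and wheel-speed sensor): 0.913900 × 0.903300 = 0.825526
Parallel ([0.622010], [0.825526], and brake ECU): 1 − (1 − 0.622010)(1 − 0.825526)(1 − 0.839200) = 0.989395
Series ([0.996721] and [0.989395]): 0.996721 × 0.989395 = 0.9862

0.9862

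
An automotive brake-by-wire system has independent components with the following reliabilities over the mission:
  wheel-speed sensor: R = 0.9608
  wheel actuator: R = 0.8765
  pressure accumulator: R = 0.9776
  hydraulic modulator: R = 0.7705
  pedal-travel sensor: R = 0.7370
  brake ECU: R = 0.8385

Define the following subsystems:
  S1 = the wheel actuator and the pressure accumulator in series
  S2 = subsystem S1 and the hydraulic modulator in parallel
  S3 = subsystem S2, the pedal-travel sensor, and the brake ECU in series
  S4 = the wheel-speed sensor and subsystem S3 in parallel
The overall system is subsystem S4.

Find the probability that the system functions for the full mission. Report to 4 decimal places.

Series (wheel actuator and pressure accumulator): 0.876500 × 0.977600 = 0.856866
Parallel ([0.856866] and hydraulic modulator): 1 − (1 − 0.856866)(1 − 0.770500) = 0.967151
Series ([0.967151], pedal-travel sensor, and brake ECU): 0.967151 × 0.737000 × 0.838500 = 0.597675
Parallel (wheel-speed sensor and [0.597675]): 1 − (1 − 0.960800)(1 − 0.597675) = 0.9842

0.9842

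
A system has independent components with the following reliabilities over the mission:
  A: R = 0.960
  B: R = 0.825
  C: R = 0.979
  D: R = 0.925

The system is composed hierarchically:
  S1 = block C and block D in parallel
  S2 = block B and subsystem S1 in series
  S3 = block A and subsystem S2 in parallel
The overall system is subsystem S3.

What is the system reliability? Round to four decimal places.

0.9929

Parallel (C and D): 1 − (1 − 0.979000)(1 − 0.925000) = 0.998425
Series (B and [0.998425]): 0.825000 × 0.998425 = 0.823701
Parallel (A and [0.823701]): 1 − (1 − 0.960000)(1 − 0.823701) = 0.9929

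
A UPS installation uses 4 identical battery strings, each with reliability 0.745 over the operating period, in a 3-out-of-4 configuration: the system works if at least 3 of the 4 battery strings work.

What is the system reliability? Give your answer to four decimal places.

R = Σ_{i=3}^{4} C(4,i) p^i (1−p)^{4−i} with p = 0.745
C(4,3)·0.745^3·0.255^1 = 0.421763
C(4,4)·0.745^4·0.255^0 = 0.308053
Sum = 0.7298

0.7298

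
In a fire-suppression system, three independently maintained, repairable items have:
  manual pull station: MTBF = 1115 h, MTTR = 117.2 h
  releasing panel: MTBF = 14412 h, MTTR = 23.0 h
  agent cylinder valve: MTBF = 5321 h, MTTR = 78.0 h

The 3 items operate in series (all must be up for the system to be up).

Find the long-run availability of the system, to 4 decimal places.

A(manual pull station) = MTBF/(MTBF+MTTR) = 1115/(1115+117.2) = 0.904886
A(releasing panel) = MTBF/(MTBF+MTTR) = 14412/(14412+23.0) = 0.998407
A(agent cylinder valve) = MTBF/(MTBF+MTTR) = 5321/(5321+78.0) = 0.985553
Series availability: 0.904886 × 0.998407 × 0.985553 = 0.8904

0.8904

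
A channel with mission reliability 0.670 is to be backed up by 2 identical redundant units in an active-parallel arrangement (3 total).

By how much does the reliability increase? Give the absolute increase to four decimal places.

0.2941

R_before = 0.670
R_after = 1 − (1 − 0.670)^3 = 0.9641
ΔR = 0.9641 − 0.670 = 0.2941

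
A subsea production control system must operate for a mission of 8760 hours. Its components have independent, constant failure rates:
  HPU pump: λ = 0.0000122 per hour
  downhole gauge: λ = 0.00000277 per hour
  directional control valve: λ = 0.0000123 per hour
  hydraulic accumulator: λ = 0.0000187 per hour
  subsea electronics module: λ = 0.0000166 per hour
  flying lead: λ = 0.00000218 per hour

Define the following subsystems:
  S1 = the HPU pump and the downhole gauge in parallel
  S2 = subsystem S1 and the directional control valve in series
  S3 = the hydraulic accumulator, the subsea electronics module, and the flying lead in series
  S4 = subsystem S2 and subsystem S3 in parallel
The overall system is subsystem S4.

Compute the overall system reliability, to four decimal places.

0.9708

R(HPU pump) = exp(−0.0000122 × 8760) = 0.898641
R(downhole gauge) = exp(−0.00000277 × 8760) = 0.976027
R(directional control valve) = exp(−0.0000123 × 8760) = 0.897854
R(hydraulic accumulator) = exp(−0.0000187 × 8760) = 0.848902
R(subsea electronics module) = exp(−0.0000166 × 8760) = 0.864663
R(flying lead) = exp(−0.00000218 × 8760) = 0.981084
Parallel (HPU pump and downhole gauge): 1 − (1 − 0.898641)(1 − 0.976027) = 0.997570
Series ([0.997570] and directional control valve): 0.997570 × 0.897854 = 0.895672
Series (hydraulic accumulator, subsea electronics module, and flying lead): 0.848902 × 0.864663 × 0.981084 = 0.720130
Parallel ([0.895672] and [0.720130]): 1 − (1 − 0.895672)(1 − 0.720130) = 0.9708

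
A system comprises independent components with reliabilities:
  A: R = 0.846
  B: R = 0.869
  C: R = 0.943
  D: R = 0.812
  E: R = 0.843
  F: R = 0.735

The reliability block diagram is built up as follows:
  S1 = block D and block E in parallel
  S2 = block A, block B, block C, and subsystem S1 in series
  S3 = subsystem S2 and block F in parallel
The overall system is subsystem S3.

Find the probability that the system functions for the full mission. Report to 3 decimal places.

0.913

Parallel (D and E): 1 − (1 − 0.81200)(1 − 0.84300) = 0.97048
Series (A, B, C, and [0.97048]): 0.84600 × 0.86900 × 0.94300 × 0.97048 = 0.67280
Parallel ([0.67280] and F): 1 − (1 − 0.67280)(1 − 0.73500) = 0.913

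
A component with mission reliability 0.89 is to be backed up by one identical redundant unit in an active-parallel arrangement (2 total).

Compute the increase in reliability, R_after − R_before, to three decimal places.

0.098

R_before = 0.89
R_after = 1 − (1 − 0.89)^2 = 0.988
ΔR = 0.988 − 0.89 = 0.098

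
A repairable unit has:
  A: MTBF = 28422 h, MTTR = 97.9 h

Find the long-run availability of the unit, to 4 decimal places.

A(A) = MTBF/(MTBF+MTTR) = 28422/(28422+97.9) = 0.9966

0.9966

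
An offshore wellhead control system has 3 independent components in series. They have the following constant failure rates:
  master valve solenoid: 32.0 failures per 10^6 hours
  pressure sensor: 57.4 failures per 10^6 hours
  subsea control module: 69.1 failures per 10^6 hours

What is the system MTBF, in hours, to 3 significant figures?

Series of exponential components: λ_sys = Σ λ_i
λ_sys = 0.0000320 + 0.0000574 + 0.0000691 = 1.5850e-04 /h
MTBF = 1 / λ_sys = 6310 h

6310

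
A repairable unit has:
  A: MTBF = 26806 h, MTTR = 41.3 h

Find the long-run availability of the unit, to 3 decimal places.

0.998

A(A) = MTBF/(MTBF+MTTR) = 26806/(26806+41.3) = 0.998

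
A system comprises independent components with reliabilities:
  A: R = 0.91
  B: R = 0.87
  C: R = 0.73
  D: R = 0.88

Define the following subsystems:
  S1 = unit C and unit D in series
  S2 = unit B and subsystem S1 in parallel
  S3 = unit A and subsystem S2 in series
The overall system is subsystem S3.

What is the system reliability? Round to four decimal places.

0.8677

Series (C and D): 0.730000 × 0.880000 = 0.642400
Parallel (B and [0.642400]): 1 − (1 − 0.870000)(1 − 0.642400) = 0.953512
Series (A and [0.953512]): 0.910000 × 0.953512 = 0.8677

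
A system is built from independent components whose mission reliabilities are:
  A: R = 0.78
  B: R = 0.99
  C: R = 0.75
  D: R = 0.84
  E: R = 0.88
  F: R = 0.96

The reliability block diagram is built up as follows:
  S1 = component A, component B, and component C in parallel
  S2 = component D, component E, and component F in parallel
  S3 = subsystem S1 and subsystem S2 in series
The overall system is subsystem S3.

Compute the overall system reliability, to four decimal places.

0.9987

Parallel (A, B, and C): 1 − (1 − 0.780000)(1 − 0.990000)(1 − 0.750000) = 0.999450
Parallel (D, E, and F): 1 − (1 − 0.840000)(1 − 0.880000)(1 − 0.960000) = 0.999232
Series ([0.999450] and [0.999232]): 0.999450 × 0.999232 = 0.9987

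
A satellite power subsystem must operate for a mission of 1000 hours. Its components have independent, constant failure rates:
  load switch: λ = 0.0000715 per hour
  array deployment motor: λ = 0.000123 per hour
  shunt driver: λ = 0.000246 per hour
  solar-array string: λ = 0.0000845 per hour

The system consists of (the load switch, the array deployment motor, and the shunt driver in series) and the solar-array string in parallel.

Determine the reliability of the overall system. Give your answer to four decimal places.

R(load switch) = exp(−0.0000715 × 1000) = 0.930996
R(array deployment motor) = exp(−0.000123 × 1000) = 0.884264
R(shunt driver) = exp(−0.000246 × 1000) = 0.781922
R(solar-array string) = exp(−0.0000845 × 1000) = 0.918972
Series (load switch, array deployment motor, and shunt driver): 0.930996 × 0.884264 × 0.781922 = 0.643714
Parallel ([0.643714] and solar-array string): 1 − (1 − 0.643714)(1 − 0.918972) = 0.9711

0.9711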